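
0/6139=0 = 0.00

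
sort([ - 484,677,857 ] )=[ - 484, 677,857 ]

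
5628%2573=482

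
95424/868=3408/31 = 109.94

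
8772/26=337+5/13=337.38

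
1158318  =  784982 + 373336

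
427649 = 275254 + 152395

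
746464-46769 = 699695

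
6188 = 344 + 5844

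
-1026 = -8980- - 7954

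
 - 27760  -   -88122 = 60362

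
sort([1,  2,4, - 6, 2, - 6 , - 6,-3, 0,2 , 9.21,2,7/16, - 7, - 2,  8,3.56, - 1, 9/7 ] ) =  [  -  7, - 6,  -  6 , - 6, - 3,  -  2, - 1,  0,  7/16, 1,  9/7, 2,  2,  2,  2,3.56, 4,8,  9.21]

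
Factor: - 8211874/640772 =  - 373267/29126 = - 2^( - 1)*23^1*14563^(- 1)*16229^1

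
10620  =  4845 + 5775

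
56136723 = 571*98313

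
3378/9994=1689/4997=0.34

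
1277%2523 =1277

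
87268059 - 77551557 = 9716502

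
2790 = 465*6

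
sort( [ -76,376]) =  [ - 76, 376] 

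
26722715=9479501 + 17243214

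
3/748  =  3/748 = 0.00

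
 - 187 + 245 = 58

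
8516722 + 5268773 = 13785495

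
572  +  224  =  796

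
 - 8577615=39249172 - 47826787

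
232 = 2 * 116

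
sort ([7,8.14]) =[ 7,8.14]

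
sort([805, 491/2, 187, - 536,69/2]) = [  -  536,69/2,  187, 491/2, 805 ] 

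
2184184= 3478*628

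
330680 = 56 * 5905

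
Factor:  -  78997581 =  - 3^2*13^1 * 523^1*1291^1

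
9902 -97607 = - 87705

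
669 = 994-325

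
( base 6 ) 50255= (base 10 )6587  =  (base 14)2587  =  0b1100110111011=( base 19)i4d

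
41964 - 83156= - 41192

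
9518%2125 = 1018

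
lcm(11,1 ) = 11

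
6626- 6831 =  - 205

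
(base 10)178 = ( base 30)5S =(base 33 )5d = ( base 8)262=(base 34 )58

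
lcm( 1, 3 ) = 3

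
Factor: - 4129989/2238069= - 1376663/746023=- 643^1*2141^1*746023^( - 1)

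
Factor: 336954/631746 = 56159/105291 = 3^( - 2 )*89^1*631^1*11699^(-1 ) 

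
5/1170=1/234=0.00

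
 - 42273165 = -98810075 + 56536910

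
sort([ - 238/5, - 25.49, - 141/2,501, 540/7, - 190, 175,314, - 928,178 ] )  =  [ - 928, - 190, - 141/2, - 238/5, - 25.49 , 540/7, 175, 178,314, 501] 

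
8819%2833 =320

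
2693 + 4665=7358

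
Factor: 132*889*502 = 58908696 = 2^3*3^1*7^1 *11^1*127^1*251^1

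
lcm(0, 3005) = 0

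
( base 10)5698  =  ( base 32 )5I2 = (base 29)6ME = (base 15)1a4d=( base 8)13102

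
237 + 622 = 859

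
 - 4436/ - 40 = 110 + 9/10 = 110.90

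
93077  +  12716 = 105793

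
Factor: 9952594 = 2^1*131^1*37987^1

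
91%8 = 3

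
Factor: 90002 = 2^1*11^1* 4091^1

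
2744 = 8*343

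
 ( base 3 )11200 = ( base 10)126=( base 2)1111110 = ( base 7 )240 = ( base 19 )6c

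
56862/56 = 1015 + 11/28= 1015.39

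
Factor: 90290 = 2^1*5^1*9029^1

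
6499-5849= 650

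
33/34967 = 33/34967=0.00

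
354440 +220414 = 574854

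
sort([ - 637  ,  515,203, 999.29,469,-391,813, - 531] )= [ - 637,-531, - 391, 203, 469, 515, 813 , 999.29 ]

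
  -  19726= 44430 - 64156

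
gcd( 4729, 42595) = 1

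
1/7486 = 1/7486 = 0.00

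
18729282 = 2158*8679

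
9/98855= 9/98855= 0.00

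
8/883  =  8/883 = 0.01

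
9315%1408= 867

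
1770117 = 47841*37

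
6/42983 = 6/42983 = 0.00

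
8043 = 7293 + 750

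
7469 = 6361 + 1108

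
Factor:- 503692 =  - 2^2*7^1 *17989^1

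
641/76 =641/76 = 8.43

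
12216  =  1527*8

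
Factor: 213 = 3^1*71^1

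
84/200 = 21/50 = 0.42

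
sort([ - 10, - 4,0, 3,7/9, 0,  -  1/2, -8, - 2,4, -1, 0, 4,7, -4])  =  [ - 10, - 8, - 4, - 4,  -  2, - 1 , - 1/2,  0,  0 , 0 , 7/9,3, 4, 4, 7]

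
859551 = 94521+765030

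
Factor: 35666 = 2^1*17^1*1049^1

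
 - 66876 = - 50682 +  - 16194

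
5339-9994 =-4655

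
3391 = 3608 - 217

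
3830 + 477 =4307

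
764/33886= 382/16943 = 0.02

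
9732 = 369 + 9363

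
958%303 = 49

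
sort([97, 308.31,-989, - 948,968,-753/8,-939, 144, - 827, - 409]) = [-989, - 948,-939, - 827,-409, - 753/8, 97,144, 308.31, 968]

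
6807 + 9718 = 16525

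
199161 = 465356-266195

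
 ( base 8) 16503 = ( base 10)7491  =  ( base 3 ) 101021110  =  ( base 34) 6gb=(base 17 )18fb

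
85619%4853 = 3118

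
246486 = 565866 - 319380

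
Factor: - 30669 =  - 3^1*10223^1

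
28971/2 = 14485  +  1/2  =  14485.50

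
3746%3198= 548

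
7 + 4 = 11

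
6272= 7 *896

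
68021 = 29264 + 38757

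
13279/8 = 13279/8 = 1659.88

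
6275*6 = 37650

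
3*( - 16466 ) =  - 49398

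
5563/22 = 5563/22 = 252.86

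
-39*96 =  -  3744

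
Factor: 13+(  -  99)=-2^1*43^1 = -86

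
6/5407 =6/5407 = 0.00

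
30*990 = 29700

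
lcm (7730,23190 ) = 23190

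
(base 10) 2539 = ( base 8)4753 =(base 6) 15431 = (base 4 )213223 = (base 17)8d6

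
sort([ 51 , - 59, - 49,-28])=[ - 59, -49,-28,51 ] 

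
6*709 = 4254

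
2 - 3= - 1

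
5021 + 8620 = 13641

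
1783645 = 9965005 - 8181360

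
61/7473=61/7473 = 0.01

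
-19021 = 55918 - 74939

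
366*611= 223626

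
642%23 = 21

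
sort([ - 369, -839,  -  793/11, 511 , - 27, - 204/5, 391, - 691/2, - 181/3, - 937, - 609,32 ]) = [ - 937, - 839, - 609, - 369,  -  691/2, - 793/11, - 181/3, - 204/5, - 27,32,391,511] 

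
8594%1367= 392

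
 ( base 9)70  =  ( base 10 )63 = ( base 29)25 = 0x3F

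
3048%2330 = 718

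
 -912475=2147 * ( - 425 ) 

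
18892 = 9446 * 2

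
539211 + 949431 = 1488642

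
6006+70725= 76731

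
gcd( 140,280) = 140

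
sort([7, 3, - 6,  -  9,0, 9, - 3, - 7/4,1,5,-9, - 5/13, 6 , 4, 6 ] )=[ - 9,-9 , - 6, - 3, - 7/4,  -  5/13,0,1,3,4,5,6 , 6, 7, 9]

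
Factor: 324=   2^2*3^4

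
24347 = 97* 251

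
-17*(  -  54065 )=919105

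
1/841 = 1/841 = 0.00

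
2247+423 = 2670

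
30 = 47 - 17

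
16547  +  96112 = 112659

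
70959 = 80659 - 9700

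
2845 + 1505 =4350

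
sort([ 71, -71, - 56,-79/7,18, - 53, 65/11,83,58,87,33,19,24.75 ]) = [ - 71, -56, - 53, - 79/7, 65/11,18,19,24.75,33, 58, 71,83, 87] 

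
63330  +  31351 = 94681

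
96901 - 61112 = 35789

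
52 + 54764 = 54816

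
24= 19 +5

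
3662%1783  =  96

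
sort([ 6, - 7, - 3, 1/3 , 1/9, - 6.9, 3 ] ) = [ - 7,-6.9, - 3, 1/9,  1/3,3, 6 ] 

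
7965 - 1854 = 6111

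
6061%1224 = 1165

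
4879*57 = 278103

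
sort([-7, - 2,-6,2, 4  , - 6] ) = [ - 7, - 6,-6,-2, 2, 4] 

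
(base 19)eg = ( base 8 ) 432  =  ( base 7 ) 552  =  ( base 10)282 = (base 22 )CI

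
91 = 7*13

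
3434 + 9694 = 13128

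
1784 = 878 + 906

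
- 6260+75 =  - 6185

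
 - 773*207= - 160011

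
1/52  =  1/52 = 0.02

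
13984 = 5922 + 8062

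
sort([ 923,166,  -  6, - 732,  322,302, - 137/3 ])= [ - 732,-137/3,  -  6, 166, 302, 322, 923]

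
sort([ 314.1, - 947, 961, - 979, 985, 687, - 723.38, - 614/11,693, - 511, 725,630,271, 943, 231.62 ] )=[ - 979, - 947, - 723.38,  -  511, - 614/11,231.62,271, 314.1, 630 , 687, 693, 725,943,961, 985]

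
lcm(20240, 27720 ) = 1275120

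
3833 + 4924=8757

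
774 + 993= 1767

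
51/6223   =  51/6223= 0.01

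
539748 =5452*99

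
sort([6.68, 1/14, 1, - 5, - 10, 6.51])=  [ - 10, - 5, 1/14,1, 6.51, 6.68 ] 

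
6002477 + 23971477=29973954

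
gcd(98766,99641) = 1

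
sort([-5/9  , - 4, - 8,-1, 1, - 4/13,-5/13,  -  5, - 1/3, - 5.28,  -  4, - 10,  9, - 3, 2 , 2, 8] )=[ - 10 , - 8, - 5.28,-5, - 4 , - 4, - 3, - 1, - 5/9 , - 5/13, - 1/3, - 4/13, 1,2, 2, 8,9] 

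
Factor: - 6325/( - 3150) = 2^( - 1)  *3^( - 2 )*7^ ( - 1 )*11^1*23^1 = 253/126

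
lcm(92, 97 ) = 8924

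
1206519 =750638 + 455881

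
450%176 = 98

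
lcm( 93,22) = 2046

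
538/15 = 35 +13/15 = 35.87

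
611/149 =611/149 = 4.10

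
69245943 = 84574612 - 15328669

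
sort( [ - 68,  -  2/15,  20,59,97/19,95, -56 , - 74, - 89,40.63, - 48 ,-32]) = [ - 89, - 74, - 68, - 56,-48, - 32, - 2/15,97/19, 20,40.63, 59,95] 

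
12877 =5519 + 7358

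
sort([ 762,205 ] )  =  [ 205,  762 ]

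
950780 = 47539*20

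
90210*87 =7848270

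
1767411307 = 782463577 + 984947730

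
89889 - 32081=57808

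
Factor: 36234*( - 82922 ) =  - 3004595748 = -  2^2*3^3*7^1*11^1*61^1*5923^1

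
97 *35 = 3395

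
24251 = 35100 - 10849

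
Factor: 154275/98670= 2^ ( - 1)*5^1*11^1 *13^( - 1) *17^1*23^(- 1) = 935/598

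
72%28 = 16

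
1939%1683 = 256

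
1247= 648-  -  599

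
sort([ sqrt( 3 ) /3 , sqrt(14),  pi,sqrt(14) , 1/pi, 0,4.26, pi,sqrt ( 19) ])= [ 0, 1/pi,sqrt( 3 )/3,pi,pi,sqrt(14),sqrt( 14), 4.26,sqrt( 19)] 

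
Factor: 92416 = 2^8 * 19^2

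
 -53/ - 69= 53/69  =  0.77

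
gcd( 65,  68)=1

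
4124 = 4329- 205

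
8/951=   8/951=0.01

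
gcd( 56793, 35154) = 3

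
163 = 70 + 93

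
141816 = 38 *3732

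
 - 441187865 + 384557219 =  - 56630646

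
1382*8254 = 11407028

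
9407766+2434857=11842623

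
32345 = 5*6469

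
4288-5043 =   -  755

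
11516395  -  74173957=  - 62657562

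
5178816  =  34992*148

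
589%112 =29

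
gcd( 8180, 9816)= 1636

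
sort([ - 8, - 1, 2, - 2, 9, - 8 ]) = [-8 ,  -  8,-2,-1, 2,9 ]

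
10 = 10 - 0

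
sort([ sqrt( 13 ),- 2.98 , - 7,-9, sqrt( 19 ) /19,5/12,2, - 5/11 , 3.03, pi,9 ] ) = [ - 9, - 7,-2.98, - 5/11,  sqrt( 19 )/19, 5/12,2, 3.03,pi, sqrt( 13 ),9]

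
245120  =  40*6128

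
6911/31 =222 +29/31 = 222.94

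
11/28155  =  11/28155 = 0.00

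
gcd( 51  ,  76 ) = 1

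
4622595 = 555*8329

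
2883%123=54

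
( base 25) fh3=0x264B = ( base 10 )9803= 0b10011001001011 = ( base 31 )A67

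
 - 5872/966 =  - 7 + 445/483 = - 6.08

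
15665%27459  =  15665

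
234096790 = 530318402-296221612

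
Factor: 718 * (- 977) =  - 2^1*359^1*977^1 = - 701486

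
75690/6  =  12615  =  12615.00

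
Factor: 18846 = 2^1*3^3* 349^1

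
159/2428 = 159/2428 = 0.07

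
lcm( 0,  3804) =0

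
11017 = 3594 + 7423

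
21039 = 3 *7013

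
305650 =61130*5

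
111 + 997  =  1108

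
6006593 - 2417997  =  3588596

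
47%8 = 7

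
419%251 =168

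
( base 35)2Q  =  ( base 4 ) 1200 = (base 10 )96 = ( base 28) 3C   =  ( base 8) 140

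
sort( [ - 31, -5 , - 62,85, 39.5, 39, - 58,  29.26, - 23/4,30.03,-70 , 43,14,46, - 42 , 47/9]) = [ - 70, - 62, - 58, - 42, - 31,  -  23/4, - 5,47/9, 14,29.26 , 30.03,39, 39.5 , 43,46,  85 ]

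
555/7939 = 555/7939 = 0.07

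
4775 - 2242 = 2533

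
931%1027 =931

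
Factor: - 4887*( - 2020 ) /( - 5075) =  - 1974348/1015 = - 2^2*3^3*5^ ( - 1)* 7^ (-1)*29^ ( - 1)*101^1*181^1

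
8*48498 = 387984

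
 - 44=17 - 61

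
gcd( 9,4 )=1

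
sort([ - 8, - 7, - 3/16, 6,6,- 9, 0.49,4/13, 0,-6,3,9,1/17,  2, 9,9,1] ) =[ - 9,-8 ,-7, - 6,-3/16,0, 1/17, 4/13,0.49, 1,2,3,6,6,9,9  ,  9]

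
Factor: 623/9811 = 7^1*89^1*9811^ ( - 1)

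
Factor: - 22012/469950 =-11006/234975= -2^1* 3^( - 1)*5^( - 2)*13^(-1)*241^ ( - 1 )*5503^1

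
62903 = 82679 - 19776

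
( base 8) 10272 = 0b1000010111010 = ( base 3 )12212121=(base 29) 52j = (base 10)4282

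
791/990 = 791/990= 0.80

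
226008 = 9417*24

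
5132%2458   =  216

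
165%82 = 1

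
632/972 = 158/243 = 0.65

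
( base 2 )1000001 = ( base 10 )65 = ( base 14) 49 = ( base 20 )35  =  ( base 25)2F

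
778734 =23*33858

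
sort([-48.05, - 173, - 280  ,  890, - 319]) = [ - 319, - 280, - 173, - 48.05,890 ] 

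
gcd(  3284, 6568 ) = 3284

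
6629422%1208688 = 585982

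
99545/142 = 99545/142= 701.02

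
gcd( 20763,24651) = 27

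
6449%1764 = 1157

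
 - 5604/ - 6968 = 1401/1742  =  0.80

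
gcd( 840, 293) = 1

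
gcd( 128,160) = 32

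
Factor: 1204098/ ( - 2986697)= - 172014/426671 = -2^1*3^1 * 7^( - 1 )*28669^1*60953^( - 1) 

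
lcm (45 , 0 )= 0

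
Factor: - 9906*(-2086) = 20663916= 2^2*3^1*7^1*13^1*127^1*149^1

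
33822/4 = 8455+1/2 = 8455.50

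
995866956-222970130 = 772896826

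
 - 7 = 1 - 8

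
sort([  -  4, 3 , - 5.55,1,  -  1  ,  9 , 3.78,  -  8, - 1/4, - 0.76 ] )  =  [  -  8,-5.55, - 4,  -  1,-0.76, - 1/4,  1,3,3.78,9]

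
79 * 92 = 7268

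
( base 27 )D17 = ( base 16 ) 2527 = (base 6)112011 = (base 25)f5b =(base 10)9511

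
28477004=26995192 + 1481812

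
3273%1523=227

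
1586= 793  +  793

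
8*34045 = 272360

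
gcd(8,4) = 4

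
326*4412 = 1438312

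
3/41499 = 1/13833 = 0.00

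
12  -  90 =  -78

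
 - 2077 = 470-2547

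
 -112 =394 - 506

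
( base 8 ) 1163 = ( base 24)123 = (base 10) 627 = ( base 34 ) if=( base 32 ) jj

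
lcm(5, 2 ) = 10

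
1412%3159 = 1412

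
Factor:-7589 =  - 7589^1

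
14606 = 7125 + 7481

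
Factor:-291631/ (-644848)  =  2^(-4 )*19^1  *41^( - 1 )*983^(-1 )*15349^1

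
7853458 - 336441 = 7517017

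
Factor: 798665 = 5^1*7^1*19^1 * 1201^1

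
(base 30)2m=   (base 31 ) 2k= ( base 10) 82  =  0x52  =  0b1010010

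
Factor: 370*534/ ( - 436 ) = -3^1*5^1*37^1*89^1*109^( - 1 ) = - 49395/109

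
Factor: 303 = 3^1*101^1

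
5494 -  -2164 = 7658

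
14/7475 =14/7475= 0.00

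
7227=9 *803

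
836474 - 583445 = 253029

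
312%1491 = 312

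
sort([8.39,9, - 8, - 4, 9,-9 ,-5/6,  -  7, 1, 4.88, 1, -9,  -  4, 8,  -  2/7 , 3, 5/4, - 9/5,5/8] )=[-9,  -  9, - 8,-7,-4,-4,-9/5, - 5/6,  -  2/7, 5/8, 1,1,  5/4, 3, 4.88, 8, 8.39,9,  9]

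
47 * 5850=274950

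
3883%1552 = 779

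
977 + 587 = 1564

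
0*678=0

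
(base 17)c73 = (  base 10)3590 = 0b111000000110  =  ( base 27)4oq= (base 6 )24342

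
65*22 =1430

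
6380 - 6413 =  - 33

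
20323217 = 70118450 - 49795233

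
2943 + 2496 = 5439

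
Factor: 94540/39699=2^2 * 3^(-2)  *  5^1*11^( - 1 )*29^1*163^1*401^(  -  1) 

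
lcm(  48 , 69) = 1104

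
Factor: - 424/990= -2^2 *3^( - 2)*5^(  -  1)*11^(-1)*53^1=-212/495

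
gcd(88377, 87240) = 3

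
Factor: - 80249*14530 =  - 2^1*5^1*13^1*1453^1*6173^1  =  -  1166017970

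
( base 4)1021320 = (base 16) 1278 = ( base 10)4728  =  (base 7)16533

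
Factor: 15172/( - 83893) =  - 2^2 * 43^ (-1 )*1951^( - 1)*3793^1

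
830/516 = 1+157/258 = 1.61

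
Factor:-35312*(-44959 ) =1587592208 = 2^4*2207^1*44959^1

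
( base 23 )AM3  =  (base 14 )2183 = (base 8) 13247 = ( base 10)5799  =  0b1011010100111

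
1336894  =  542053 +794841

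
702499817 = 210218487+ 492281330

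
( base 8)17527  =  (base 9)12004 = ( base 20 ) 1013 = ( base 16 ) 1F57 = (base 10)8023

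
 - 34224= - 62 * 552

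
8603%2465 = 1208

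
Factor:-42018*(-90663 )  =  3809477934 =2^1*3^2 * 47^2*149^1 * 643^1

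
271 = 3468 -3197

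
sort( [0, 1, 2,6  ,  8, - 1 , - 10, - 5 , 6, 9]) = [ - 10, - 5, - 1, 0, 1, 2,6,6, 8 , 9] 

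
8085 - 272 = 7813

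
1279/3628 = 1279/3628 = 0.35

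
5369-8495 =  - 3126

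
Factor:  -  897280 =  - 2^8*5^1*701^1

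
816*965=787440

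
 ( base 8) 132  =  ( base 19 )4E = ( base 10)90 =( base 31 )2S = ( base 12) 76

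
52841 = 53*997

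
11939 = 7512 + 4427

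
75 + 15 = 90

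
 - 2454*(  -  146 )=358284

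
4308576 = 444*9704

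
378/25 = 15 + 3/25 = 15.12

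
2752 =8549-5797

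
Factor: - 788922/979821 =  - 87658/108869  =  - 2^1*41^1 * 1069^1 * 108869^ ( - 1 )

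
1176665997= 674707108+501958889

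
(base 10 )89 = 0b1011001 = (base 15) 5E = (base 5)324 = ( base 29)32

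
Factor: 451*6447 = 3^1 * 7^1*11^1* 41^1*307^1 = 2907597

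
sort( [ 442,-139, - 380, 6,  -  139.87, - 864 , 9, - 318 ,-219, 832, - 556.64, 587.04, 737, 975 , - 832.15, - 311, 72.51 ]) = [ - 864 , - 832.15, - 556.64, - 380 , - 318, - 311, - 219, - 139.87,  -  139,6,  9,72.51,442 , 587.04, 737, 832 , 975]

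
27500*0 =0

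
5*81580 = 407900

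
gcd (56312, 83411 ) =1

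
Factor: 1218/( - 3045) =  - 2/5 = - 2^1 *5^(  -  1) 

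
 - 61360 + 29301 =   -  32059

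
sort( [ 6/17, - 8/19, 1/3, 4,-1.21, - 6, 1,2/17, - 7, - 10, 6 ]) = [  -  10,  -  7 ,- 6,  -  1.21 , - 8/19, 2/17, 1/3, 6/17, 1, 4, 6]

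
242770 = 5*48554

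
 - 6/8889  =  -1  +  2961/2963=- 0.00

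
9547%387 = 259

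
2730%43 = 21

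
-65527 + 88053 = 22526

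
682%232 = 218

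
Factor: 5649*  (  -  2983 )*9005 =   -  151742957835 = - 3^1*5^1*7^1*  19^1*157^1*269^1*1801^1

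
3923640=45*87192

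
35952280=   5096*7055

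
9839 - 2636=7203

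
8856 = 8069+787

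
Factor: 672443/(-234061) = -19^( - 1)*97^(-1)*127^( - 1 )*672443^1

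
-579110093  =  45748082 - 624858175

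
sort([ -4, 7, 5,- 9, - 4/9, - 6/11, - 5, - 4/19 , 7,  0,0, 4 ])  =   [-9, - 5, - 4,  -  6/11, - 4/9, - 4/19, 0, 0 , 4,5,7,7] 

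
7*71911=503377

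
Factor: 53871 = 3^1*17957^1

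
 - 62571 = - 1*62571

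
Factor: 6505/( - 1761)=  - 3^( - 1 )*5^1*587^( - 1 )* 1301^1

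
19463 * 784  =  15258992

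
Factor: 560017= 560017^1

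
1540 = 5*308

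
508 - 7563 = - 7055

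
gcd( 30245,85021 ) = 1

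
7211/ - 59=-123+ 46/59 = - 122.22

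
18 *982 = 17676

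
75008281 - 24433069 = 50575212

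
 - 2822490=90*( -31361 )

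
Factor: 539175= 3^1 * 5^2*7^1*13^1 * 79^1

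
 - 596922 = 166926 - 763848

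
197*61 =12017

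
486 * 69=33534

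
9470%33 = 32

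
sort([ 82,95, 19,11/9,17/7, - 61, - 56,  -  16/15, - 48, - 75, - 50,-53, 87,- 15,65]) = [ - 75, - 61, - 56, - 53 , - 50, - 48, - 15,  -  16/15, 11/9,  17/7,  19,65,82,  87,95 ]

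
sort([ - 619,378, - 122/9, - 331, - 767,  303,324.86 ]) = [  -  767 , - 619, - 331, - 122/9,303,324.86, 378 ]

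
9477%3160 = 3157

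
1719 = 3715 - 1996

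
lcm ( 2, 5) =10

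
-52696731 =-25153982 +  - 27542749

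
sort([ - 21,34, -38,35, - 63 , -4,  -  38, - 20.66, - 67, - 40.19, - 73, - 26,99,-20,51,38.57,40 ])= [ - 73,-67, - 63 ,-40.19, - 38,  -  38, - 26,- 21, - 20.66, - 20,-4,34,35,38.57, 40, 51,99]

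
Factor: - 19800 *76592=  - 2^7*3^2* 5^2*11^1*4787^1 = -1516521600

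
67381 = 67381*1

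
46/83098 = 23/41549 = 0.00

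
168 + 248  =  416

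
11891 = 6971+4920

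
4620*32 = 147840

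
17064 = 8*2133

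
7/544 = 7/544 = 0.01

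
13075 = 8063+5012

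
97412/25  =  97412/25 = 3896.48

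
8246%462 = 392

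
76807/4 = 19201  +  3/4  =  19201.75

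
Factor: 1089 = 3^2 * 11^2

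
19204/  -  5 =-3841 + 1/5 = - 3840.80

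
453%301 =152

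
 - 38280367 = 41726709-80007076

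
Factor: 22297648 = 2^4*461^1 * 3023^1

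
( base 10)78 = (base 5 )303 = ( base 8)116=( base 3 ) 2220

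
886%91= 67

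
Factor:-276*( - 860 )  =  237360 = 2^4 * 3^1*5^1* 23^1*43^1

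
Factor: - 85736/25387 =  - 2^3*7^1 *53^( - 1 )*479^( - 1)  *  1531^1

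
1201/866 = 1+335/866=1.39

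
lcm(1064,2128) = 2128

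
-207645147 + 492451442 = 284806295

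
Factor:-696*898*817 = -510631536 = -2^4*3^1*19^1*29^1*43^1*449^1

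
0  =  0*9062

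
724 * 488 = 353312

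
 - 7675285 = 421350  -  8096635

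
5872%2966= 2906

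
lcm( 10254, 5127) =10254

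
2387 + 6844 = 9231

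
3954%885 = 414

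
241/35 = 241/35 = 6.89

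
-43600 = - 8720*5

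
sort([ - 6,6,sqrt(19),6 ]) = [ - 6,sqrt( 19 ),6,6 ]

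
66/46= 33/23 = 1.43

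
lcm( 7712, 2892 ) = 23136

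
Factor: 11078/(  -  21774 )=  -  29/57 =-3^( - 1)*19^(-1 )*29^1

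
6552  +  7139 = 13691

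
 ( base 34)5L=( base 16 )BF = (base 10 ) 191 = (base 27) 72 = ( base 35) 5G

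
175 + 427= 602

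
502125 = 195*2575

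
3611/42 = 3611/42 = 85.98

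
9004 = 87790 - 78786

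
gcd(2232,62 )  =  62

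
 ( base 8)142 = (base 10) 98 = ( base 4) 1202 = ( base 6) 242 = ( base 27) 3H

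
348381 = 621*561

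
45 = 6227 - 6182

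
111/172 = 111/172=0.65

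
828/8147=828/8147  =  0.10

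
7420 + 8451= 15871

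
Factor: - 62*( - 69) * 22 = 2^2 * 3^1*11^1*23^1*31^1  =  94116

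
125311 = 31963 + 93348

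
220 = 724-504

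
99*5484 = 542916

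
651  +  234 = 885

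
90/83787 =30/27929 = 0.00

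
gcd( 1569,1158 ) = 3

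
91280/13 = 7021 + 7/13 = 7021.54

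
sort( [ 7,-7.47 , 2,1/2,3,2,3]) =[ - 7.47,1/2, 2 , 2, 3,3, 7 ] 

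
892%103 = 68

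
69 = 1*69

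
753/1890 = 251/630=0.40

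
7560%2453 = 201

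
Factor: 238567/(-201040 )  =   - 2^(  -  4 )*5^( - 1)* 173^1*197^1 * 359^ ( - 1) = - 34081/28720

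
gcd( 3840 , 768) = 768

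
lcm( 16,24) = 48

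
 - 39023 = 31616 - 70639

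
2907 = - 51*(-57 )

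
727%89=15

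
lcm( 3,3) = 3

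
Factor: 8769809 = 8769809^1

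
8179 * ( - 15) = - 122685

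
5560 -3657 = 1903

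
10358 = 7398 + 2960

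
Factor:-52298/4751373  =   - 2^1*3^ (-1 )*11^ ( - 1 ) * 79^1*331^1 * 143981^( -1)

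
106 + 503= 609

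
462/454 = 1+4/227 = 1.02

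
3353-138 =3215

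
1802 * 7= 12614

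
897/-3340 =-897/3340 =-0.27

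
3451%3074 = 377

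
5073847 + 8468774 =13542621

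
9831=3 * 3277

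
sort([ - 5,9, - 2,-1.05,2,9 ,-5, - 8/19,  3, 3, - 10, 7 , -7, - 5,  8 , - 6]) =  [ - 10,- 7, - 6,-5 ,- 5,  -  5, - 2, -1.05, -8/19, 2,3,  3,  7,  8,9,  9]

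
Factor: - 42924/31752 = -2^( - 1 )*3^( -3 )*73^1 = - 73/54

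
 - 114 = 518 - 632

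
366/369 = 122/123= 0.99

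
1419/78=473/26=18.19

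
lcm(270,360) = 1080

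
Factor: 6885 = 3^4*5^1*17^1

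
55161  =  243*227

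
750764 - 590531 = 160233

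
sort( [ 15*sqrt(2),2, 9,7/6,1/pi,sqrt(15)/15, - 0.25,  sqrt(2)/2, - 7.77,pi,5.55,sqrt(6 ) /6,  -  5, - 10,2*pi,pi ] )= [ - 10, - 7.77,-5,  -  0.25, sqrt( 15 ) /15, 1/pi, sqrt(6 ) /6,sqrt(2 ) /2, 7/6, 2,pi,pi,  5.55,2*pi,9, 15*sqrt(2 )]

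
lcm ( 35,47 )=1645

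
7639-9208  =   - 1569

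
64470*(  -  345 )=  - 22242150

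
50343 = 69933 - 19590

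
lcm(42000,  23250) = 1302000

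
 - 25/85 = - 5/17 = -0.29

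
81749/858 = 81749/858 = 95.28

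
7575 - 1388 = 6187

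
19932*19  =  378708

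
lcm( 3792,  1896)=3792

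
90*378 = 34020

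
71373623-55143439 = 16230184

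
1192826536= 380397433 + 812429103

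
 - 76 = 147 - 223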